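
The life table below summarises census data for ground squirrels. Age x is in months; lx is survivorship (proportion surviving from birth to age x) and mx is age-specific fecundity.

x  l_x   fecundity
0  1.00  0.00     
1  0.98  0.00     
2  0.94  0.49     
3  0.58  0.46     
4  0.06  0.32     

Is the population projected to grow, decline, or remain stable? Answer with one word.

declining

R0 = Σ lx·mx = 0 + 0 + 0.4606 + 0.2668 + 0.0192 = 0.7466
R0 < 1, so the population is declining.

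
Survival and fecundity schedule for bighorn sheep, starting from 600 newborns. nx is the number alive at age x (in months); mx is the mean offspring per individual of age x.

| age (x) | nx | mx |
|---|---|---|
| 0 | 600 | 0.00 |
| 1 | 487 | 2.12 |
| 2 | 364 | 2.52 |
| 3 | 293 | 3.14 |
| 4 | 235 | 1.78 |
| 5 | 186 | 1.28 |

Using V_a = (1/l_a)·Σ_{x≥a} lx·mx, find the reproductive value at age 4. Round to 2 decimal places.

2.79

lx = nx/n0 = nx/600: 1, 0.81167…, 0.60667…, 0.48833…, 0.39167…, 0.31
lx·mx for x ≥ 4: 0.697167…, 0.3968 → sum = 1.093967…
V_4 = 1.093967… / l_4 = 1.093967… / 0.391667… = 2.793106… → 2.79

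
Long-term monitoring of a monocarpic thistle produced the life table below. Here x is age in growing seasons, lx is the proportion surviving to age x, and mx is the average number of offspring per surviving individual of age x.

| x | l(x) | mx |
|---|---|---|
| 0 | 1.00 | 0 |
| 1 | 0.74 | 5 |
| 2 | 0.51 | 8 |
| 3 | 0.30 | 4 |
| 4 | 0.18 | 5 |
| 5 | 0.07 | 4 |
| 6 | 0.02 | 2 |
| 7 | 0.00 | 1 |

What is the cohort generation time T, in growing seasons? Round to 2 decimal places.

lx·mx: 0, 3.7, 4.08, 1.2, 0.9, 0.28, 0.04, 0 → R0 = 10.2
x·lx·mx: 0, 3.7, 8.16, 3.6, 3.6, 1.4, 0.24, 0 → Σ = 20.7
T = 20.7 / 10.2 = 2.029412… → 2.03

2.03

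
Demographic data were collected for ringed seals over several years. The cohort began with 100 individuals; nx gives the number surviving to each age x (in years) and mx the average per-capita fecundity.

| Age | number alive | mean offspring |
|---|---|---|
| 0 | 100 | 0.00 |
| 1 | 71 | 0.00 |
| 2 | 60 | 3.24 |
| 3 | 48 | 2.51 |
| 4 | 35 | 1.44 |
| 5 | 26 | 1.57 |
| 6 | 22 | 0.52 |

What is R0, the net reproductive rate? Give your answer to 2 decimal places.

lx = nx/n0 = nx/100: 1, 0.71, 0.6, 0.48, 0.35, 0.26, 0.22
lx·mx by age: 0, 0, 1.944, 1.2048, 0.504, 0.4082, 0.1144
R0 = Σ lx·mx = 4.1754 → 4.18

4.18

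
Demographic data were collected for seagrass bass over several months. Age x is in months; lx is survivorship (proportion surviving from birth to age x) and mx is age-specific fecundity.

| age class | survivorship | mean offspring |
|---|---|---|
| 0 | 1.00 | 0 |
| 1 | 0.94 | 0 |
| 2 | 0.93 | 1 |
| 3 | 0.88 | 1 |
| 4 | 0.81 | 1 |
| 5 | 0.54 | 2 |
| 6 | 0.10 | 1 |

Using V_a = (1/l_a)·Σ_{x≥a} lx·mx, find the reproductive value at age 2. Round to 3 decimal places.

lx·mx for x ≥ 2: 0.93, 0.88, 0.81, 1.08, 0.1 → sum = 3.8
V_2 = 3.8 / l_2 = 3.8 / 0.93 = 4.086022… → 4.086

4.086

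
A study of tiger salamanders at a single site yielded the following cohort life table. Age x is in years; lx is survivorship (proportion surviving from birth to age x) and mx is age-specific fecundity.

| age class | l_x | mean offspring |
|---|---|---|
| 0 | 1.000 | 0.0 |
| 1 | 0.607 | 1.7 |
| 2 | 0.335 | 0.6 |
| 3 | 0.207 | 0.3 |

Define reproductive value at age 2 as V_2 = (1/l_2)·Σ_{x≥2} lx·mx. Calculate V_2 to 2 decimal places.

lx·mx for x ≥ 2: 0.201, 0.0621 → sum = 0.2631
V_2 = 0.2631 / l_2 = 0.2631 / 0.335 = 0.785373… → 0.79

0.79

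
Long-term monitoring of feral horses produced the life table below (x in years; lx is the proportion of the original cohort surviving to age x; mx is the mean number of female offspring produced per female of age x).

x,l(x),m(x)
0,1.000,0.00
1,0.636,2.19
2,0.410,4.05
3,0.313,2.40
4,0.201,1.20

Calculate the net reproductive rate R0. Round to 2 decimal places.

lx·mx by age: 0, 1.39284, 1.6605, 0.7512, 0.2412
R0 = Σ lx·mx = 4.04574 → 4.05

4.05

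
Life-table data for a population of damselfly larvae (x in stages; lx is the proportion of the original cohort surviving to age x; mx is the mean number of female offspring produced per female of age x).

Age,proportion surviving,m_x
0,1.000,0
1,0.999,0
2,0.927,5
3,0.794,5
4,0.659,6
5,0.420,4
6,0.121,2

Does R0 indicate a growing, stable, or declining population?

R0 = Σ lx·mx = 0 + 0 + 4.635 + 3.97 + 3.954 + 1.68 + 0.242 = 14.481
R0 > 1, so the population is growing.

growing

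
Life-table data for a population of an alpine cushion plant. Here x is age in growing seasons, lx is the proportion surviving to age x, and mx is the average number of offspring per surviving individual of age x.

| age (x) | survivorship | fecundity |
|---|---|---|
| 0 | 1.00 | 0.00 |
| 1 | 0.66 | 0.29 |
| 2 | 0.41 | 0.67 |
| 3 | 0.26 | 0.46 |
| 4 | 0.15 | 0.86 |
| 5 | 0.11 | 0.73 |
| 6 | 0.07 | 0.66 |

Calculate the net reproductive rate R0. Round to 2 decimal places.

0.84

lx·mx by age: 0, 0.1914, 0.2747, 0.1196, 0.129, 0.0803, 0.0462
R0 = Σ lx·mx = 0.8412 → 0.84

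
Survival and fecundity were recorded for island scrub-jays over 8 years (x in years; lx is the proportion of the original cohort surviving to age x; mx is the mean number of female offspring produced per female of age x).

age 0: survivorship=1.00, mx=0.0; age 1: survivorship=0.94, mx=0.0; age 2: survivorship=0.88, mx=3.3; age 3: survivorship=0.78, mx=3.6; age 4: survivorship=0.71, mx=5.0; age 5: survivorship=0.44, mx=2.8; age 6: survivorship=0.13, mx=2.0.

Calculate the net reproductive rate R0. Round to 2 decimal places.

lx·mx by age: 0, 0, 2.904, 2.808, 3.55, 1.232, 0.26
R0 = Σ lx·mx = 10.754 → 10.75

10.75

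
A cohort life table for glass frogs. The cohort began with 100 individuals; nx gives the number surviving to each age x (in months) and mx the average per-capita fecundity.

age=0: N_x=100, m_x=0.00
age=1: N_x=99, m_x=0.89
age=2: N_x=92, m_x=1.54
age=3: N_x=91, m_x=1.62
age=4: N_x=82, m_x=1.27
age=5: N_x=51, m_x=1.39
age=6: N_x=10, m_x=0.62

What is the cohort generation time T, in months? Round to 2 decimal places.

2.90

lx = nx/n0 = nx/100: 1, 0.99, 0.92, 0.91, 0.82, 0.51, 0.1
lx·mx: 0, 0.8811, 1.4168, 1.4742, 1.0414, 0.7089, 0.062 → R0 = 5.5844
x·lx·mx: 0, 0.8811, 2.8336, 4.4226, 4.1656, 3.5445, 0.372 → Σ = 16.2194
T = 16.2194 / 5.5844 = 2.904412… → 2.90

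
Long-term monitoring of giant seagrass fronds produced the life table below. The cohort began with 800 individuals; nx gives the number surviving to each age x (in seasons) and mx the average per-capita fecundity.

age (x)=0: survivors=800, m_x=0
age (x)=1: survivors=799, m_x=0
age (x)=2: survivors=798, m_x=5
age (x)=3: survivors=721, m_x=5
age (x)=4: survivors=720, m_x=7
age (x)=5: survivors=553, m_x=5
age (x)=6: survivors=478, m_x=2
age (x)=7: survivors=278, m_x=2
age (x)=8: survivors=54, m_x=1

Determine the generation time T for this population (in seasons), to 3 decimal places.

3.704

lx = nx/n0 = nx/800: 1, 0.99875, 0.9975, 0.90125, 0.9, 0.69125, 0.5975, 0.3475, 0.0675
lx·mx: 0, 0, 4.9875, 4.50625, 6.3, 3.45625, 1.195, 0.695, 0.0675 → R0 = 21.2075
x·lx·mx: 0, 0, 9.975, 13.51875, 25.2, 17.28125, 7.17, 4.865, 0.54 → Σ = 78.55
T = 78.55 / 21.2075 = 3.703878… → 3.704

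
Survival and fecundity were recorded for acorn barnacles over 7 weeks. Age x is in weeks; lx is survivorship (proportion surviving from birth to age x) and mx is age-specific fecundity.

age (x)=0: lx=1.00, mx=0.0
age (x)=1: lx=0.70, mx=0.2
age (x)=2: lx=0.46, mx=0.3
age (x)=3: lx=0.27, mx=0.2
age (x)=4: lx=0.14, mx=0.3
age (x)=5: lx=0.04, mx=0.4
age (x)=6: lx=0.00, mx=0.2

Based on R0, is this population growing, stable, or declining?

declining

R0 = Σ lx·mx = 0 + 0.14 + 0.138 + 0.054 + 0.042 + 0.016 + 0 = 0.39
R0 < 1, so the population is declining.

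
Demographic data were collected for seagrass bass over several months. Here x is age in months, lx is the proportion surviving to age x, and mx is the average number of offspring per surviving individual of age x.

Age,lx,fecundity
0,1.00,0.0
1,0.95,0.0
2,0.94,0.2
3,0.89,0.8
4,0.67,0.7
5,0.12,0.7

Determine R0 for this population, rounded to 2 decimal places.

lx·mx by age: 0, 0, 0.188, 0.712, 0.469, 0.084
R0 = Σ lx·mx = 1.453 → 1.45

1.45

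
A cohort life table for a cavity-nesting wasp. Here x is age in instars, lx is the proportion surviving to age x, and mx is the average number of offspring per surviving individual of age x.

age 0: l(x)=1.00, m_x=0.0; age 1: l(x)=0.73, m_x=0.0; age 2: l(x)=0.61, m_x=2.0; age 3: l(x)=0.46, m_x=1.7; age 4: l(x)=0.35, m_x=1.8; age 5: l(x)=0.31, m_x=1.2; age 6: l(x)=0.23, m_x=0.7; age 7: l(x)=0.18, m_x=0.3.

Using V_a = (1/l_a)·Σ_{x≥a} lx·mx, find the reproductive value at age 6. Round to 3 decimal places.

0.935

lx·mx for x ≥ 6: 0.161, 0.054 → sum = 0.215
V_6 = 0.215 / l_6 = 0.215 / 0.23 = 0.934783… → 0.935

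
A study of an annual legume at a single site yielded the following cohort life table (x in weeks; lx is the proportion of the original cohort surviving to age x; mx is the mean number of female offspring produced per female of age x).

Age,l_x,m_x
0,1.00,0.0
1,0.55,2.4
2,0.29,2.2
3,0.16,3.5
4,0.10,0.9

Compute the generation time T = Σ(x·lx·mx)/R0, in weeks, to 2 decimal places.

1.78

lx·mx: 0, 1.32, 0.638, 0.56, 0.09 → R0 = 2.608
x·lx·mx: 0, 1.32, 1.276, 1.68, 0.36 → Σ = 4.636
T = 4.636 / 2.608 = 1.777607… → 1.78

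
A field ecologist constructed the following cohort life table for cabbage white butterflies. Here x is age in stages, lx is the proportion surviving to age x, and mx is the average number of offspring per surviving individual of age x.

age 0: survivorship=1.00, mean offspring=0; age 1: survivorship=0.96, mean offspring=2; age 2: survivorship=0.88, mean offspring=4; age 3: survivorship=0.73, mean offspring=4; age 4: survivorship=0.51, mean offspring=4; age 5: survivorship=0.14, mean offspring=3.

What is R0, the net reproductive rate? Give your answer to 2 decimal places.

10.82

lx·mx by age: 0, 1.92, 3.52, 2.92, 2.04, 0.42
R0 = Σ lx·mx = 10.82 → 10.82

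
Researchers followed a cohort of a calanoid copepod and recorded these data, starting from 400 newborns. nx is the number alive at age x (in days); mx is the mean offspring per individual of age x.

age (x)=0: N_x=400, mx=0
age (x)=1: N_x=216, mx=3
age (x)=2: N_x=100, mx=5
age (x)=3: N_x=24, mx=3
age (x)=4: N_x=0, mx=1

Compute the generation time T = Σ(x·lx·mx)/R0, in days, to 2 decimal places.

lx = nx/n0 = nx/400: 1, 0.54, 0.25, 0.06, 0
lx·mx: 0, 1.62, 1.25, 0.18, 0 → R0 = 3.05
x·lx·mx: 0, 1.62, 2.5, 0.54, 0 → Σ = 4.66
T = 4.66 / 3.05 = 1.527869… → 1.53

1.53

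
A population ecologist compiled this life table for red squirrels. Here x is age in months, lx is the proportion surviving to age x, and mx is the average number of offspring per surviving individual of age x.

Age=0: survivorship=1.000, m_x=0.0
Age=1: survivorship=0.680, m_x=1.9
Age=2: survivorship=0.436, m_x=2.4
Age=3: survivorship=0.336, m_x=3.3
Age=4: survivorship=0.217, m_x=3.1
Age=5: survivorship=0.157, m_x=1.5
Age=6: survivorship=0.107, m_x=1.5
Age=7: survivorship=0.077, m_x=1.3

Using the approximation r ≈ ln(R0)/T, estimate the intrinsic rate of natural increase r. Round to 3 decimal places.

R0 = Σ lx·mx = 0 + 1.292 + 1.0464 + 1.1088 + 0.6727 + 0.2355 + 0.1605 + 0.1001 = 4.616
Σ x·lx·mx = 12.2432; T = 12.2432/4.616 = 2.65234…
r ≈ ln(R0)/T = ln(4.616)/2.65234… = 0.57667… → 0.577

0.577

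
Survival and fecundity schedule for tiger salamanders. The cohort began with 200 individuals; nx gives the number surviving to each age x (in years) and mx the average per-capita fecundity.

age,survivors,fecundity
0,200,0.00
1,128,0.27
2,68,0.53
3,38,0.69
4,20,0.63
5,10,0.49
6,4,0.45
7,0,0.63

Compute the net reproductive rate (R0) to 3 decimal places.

lx = nx/n0 = nx/200: 1, 0.64, 0.34, 0.19, 0.1, 0.05, 0.02, 0
lx·mx by age: 0, 0.1728, 0.1802, 0.1311, 0.063, 0.0245, 0.009, 0
R0 = Σ lx·mx = 0.5806 → 0.581

0.581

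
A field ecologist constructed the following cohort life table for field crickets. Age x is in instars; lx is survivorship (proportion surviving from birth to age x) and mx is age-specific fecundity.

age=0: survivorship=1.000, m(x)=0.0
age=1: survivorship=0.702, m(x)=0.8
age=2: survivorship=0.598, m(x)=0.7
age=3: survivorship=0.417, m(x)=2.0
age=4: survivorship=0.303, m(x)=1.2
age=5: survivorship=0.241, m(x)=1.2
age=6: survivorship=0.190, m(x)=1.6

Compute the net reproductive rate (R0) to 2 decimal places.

2.77

lx·mx by age: 0, 0.5616, 0.4186, 0.834, 0.3636, 0.2892, 0.304
R0 = Σ lx·mx = 2.771 → 2.77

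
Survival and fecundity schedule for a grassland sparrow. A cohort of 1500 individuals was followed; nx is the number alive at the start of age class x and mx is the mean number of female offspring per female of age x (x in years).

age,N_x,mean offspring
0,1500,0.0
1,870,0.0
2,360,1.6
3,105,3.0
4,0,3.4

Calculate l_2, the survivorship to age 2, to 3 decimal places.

l_2 = n_2/n_0 = 360/1500 = 0.24 → 0.240

0.240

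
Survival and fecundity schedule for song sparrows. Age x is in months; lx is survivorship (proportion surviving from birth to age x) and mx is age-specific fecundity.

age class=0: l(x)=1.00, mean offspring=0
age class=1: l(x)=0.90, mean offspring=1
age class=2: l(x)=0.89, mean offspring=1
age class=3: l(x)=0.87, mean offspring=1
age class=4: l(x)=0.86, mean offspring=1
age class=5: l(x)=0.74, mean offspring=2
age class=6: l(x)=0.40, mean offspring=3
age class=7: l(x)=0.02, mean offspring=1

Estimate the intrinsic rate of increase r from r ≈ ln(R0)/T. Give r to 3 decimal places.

0.484

R0 = Σ lx·mx = 0 + 0.9 + 0.89 + 0.87 + 0.86 + 1.48 + 1.2 + 0.02 = 6.22
Σ x·lx·mx = 23.47; T = 23.47/6.22 = 3.77331…
r ≈ ln(R0)/T = ln(6.22)/3.77331… = 0.48439… → 0.484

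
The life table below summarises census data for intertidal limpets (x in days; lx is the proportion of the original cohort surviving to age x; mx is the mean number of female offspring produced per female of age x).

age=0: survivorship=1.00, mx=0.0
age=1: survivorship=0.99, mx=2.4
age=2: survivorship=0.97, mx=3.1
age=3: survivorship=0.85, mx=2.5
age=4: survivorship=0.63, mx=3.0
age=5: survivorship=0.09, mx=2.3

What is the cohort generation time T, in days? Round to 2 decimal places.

2.43

lx·mx: 0, 2.376, 3.007, 2.125, 1.89, 0.207 → R0 = 9.605
x·lx·mx: 0, 2.376, 6.014, 6.375, 7.56, 1.035 → Σ = 23.36
T = 23.36 / 9.605 = 2.432067… → 2.43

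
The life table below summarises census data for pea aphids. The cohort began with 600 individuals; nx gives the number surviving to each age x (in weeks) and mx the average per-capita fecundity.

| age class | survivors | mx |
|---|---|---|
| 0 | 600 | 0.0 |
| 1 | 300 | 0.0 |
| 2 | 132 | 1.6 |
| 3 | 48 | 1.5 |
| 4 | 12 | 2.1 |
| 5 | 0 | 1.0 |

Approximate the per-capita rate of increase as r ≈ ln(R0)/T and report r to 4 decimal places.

-0.2777

lx = nx/n0 = nx/600: 1, 0.5, 0.22, 0.08, 0.02, 0
R0 = Σ lx·mx = 0 + 0 + 0.352 + 0.12 + 0.042 + 0 = 0.514
Σ x·lx·mx = 1.232; T = 1.232/0.514 = 2.39689…
r ≈ ln(R0)/T = ln(0.514)/2.39689… = -0.277665… → -0.2777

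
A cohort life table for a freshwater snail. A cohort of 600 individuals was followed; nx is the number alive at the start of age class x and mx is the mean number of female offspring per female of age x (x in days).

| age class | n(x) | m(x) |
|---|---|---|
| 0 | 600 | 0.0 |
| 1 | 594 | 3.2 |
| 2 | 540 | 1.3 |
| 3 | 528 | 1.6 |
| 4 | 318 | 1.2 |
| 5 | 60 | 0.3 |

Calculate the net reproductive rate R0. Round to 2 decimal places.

6.41

lx = nx/n0 = nx/600: 1, 0.99, 0.9, 0.88, 0.53, 0.1
lx·mx by age: 0, 3.168, 1.17, 1.408, 0.636, 0.03
R0 = Σ lx·mx = 6.412 → 6.41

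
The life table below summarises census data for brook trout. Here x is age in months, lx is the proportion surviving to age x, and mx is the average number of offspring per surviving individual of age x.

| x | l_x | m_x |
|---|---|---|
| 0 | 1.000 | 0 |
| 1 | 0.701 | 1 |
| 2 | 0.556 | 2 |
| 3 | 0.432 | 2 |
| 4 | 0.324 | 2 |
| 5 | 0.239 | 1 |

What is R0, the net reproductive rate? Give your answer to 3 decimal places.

lx·mx by age: 0, 0.701, 1.112, 0.864, 0.648, 0.239
R0 = Σ lx·mx = 3.564 → 3.564

3.564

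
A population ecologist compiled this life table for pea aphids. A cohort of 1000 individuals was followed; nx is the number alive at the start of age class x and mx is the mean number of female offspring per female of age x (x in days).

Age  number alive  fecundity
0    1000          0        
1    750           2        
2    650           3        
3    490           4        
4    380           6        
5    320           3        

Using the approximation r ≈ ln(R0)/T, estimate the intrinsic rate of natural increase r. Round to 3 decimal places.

0.741

lx = nx/n0 = nx/1000: 1, 0.75, 0.65, 0.49, 0.38, 0.32
R0 = Σ lx·mx = 0 + 1.5 + 1.95 + 1.96 + 2.28 + 0.96 = 8.65
Σ x·lx·mx = 25.2; T = 25.2/8.65 = 2.91329…
r ≈ ln(R0)/T = ln(8.65)/2.91329… = 0.74059… → 0.741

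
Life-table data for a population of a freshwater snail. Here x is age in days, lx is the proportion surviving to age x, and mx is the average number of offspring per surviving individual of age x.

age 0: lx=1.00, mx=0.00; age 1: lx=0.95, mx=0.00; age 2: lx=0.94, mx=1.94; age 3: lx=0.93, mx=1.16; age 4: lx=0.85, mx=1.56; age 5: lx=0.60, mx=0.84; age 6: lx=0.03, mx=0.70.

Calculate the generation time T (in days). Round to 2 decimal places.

lx·mx: 0, 0, 1.8236, 1.0788, 1.326, 0.504, 0.021 → R0 = 4.7534
x·lx·mx: 0, 0, 3.6472, 3.2364, 5.304, 2.52, 0.126 → Σ = 14.8336
T = 14.8336 / 4.7534 = 3.120629… → 3.12

3.12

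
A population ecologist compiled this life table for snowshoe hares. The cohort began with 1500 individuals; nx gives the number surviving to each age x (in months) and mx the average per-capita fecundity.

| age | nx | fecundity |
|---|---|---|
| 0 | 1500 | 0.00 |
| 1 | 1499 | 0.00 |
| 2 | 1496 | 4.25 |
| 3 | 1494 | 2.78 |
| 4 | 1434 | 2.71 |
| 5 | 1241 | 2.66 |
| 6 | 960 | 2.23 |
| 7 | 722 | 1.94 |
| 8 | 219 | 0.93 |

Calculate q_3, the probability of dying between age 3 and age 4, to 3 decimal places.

0.040

lx = nx/n0 = nx/1500: 1, 0.99933…, 0.99733…, 0.996, 0.956, 0.82733…, 0.64, 0.48133…, 0.146
q_3 = (l_3 − l_4) / l_3 = (0.996 − 0.956) / 0.996
     = 0.04 / 0.996 = 0.040161… → 0.040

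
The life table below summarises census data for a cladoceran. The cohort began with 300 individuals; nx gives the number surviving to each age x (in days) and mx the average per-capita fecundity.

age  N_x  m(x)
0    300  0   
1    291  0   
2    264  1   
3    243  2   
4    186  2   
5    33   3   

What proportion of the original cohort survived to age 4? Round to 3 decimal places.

0.620

l_4 = n_4/n_0 = 186/300 = 0.62 → 0.620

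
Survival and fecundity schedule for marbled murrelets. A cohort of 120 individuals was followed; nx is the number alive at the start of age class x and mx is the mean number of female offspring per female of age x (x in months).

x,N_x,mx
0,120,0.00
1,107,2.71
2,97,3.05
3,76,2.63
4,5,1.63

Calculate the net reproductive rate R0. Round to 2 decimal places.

lx = nx/n0 = nx/120: 1, 0.89167…, 0.80833…, 0.63333…, 0.04167…
lx·mx by age: 0, 2.416417…, 2.465417…, 1.665667…, 0.067917…
R0 = Σ lx·mx = 6.615417… → 6.62

6.62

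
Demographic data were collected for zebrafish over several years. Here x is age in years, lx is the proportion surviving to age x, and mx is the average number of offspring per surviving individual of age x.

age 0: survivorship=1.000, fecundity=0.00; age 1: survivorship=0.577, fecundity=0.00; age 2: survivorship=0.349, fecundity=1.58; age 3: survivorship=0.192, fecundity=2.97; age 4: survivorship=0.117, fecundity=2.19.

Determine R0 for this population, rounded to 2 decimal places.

1.38

lx·mx by age: 0, 0, 0.55142, 0.57024, 0.25623
R0 = Σ lx·mx = 1.37789 → 1.38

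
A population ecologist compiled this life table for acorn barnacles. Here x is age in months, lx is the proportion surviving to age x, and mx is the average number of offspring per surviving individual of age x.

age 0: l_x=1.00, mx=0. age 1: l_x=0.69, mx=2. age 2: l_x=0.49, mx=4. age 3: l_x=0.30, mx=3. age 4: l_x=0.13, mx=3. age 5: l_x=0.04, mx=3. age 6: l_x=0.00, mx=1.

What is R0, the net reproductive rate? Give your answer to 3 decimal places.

4.750

lx·mx by age: 0, 1.38, 1.96, 0.9, 0.39, 0.12, 0
R0 = Σ lx·mx = 4.75 → 4.750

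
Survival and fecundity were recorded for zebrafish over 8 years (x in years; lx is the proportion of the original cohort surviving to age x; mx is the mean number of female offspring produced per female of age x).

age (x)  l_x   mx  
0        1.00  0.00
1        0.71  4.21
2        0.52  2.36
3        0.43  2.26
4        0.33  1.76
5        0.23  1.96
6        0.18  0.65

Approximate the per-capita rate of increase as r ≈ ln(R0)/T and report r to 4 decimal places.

0.8579

R0 = Σ lx·mx = 0 + 2.9891 + 1.2272 + 0.9718 + 0.5808 + 0.4508 + 0.117 = 6.3367
Σ x·lx·mx = 13.6381; T = 13.6381/6.3367 = 2.15224…
r ≈ ln(R0)/T = ln(6.3367)/2.15224… = 0.857877… → 0.8579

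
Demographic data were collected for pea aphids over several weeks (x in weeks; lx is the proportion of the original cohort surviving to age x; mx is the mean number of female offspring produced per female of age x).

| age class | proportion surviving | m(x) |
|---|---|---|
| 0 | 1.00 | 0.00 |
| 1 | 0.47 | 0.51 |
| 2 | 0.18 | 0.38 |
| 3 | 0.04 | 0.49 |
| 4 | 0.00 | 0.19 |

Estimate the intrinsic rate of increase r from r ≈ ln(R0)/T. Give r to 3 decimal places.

R0 = Σ lx·mx = 0 + 0.2397 + 0.0684 + 0.0196 + 0 = 0.3277
Σ x·lx·mx = 0.4353; T = 0.4353/0.3277 = 1.32835…
r ≈ ln(R0)/T = ln(0.3277)/1.32835… = -0.83988… → -0.840

-0.840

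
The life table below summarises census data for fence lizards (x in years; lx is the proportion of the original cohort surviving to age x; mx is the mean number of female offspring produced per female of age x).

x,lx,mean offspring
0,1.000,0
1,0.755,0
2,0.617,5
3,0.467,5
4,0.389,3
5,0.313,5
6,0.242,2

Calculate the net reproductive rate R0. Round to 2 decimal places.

lx·mx by age: 0, 0, 3.085, 2.335, 1.167, 1.565, 0.484
R0 = Σ lx·mx = 8.636 → 8.64

8.64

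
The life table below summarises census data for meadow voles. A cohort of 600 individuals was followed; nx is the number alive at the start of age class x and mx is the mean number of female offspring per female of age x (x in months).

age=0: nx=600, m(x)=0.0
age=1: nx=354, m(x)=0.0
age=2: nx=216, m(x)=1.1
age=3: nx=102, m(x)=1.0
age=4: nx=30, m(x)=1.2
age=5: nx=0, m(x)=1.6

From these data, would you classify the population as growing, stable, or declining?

lx = nx/n0 = nx/600: 1, 0.59, 0.36, 0.17, 0.05, 0
R0 = Σ lx·mx = 0 + 0 + 0.396 + 0.17 + 0.06 + 0 = 0.626
R0 < 1, so the population is declining.

declining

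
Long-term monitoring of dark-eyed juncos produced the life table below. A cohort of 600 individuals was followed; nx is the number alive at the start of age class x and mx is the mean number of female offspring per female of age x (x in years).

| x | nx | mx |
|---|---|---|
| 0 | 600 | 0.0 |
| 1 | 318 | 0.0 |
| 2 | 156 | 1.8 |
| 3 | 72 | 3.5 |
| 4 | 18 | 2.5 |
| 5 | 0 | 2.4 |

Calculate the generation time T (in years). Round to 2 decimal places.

2.59

lx = nx/n0 = nx/600: 1, 0.53, 0.26, 0.12, 0.03, 0
lx·mx: 0, 0, 0.468, 0.42, 0.075, 0 → R0 = 0.963
x·lx·mx: 0, 0, 0.936, 1.26, 0.3, 0 → Σ = 2.496
T = 2.496 / 0.963 = 2.5919… → 2.59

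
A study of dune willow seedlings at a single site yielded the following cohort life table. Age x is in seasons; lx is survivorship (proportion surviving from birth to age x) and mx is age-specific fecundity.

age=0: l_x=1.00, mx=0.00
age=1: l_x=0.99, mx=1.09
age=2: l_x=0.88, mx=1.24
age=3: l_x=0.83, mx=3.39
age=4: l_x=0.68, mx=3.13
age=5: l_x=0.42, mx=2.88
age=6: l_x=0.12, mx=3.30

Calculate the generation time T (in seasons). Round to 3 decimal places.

lx·mx: 0, 1.0791, 1.0912, 2.8137, 2.1284, 1.2096, 0.396 → R0 = 8.718
x·lx·mx: 0, 1.0791, 2.1824, 8.4411, 8.5136, 6.048, 2.376 → Σ = 28.6402
T = 28.6402 / 8.718 = 3.28518… → 3.285

3.285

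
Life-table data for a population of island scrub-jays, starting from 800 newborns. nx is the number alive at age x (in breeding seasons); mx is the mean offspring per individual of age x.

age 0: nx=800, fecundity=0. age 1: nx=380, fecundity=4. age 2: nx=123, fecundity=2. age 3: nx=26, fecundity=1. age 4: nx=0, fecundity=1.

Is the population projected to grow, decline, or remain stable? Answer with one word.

lx = nx/n0 = nx/800: 1, 0.475, 0.15375, 0.0325, 0
R0 = Σ lx·mx = 0 + 1.9 + 0.3075 + 0.0325 + 0 = 2.24
R0 > 1, so the population is growing.

growing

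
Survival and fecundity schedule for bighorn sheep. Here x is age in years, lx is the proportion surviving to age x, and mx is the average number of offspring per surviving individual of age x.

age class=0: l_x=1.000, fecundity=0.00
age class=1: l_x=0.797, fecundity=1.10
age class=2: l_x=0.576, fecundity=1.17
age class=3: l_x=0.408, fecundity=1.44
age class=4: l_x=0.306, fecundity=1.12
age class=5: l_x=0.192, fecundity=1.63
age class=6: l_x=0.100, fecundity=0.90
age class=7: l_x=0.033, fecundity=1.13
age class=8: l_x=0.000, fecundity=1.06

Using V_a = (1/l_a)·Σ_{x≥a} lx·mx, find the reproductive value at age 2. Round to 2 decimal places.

3.55

lx·mx for x ≥ 2: 0.67392, 0.58752, 0.34272, 0.31296, 0.09, 0.03729, 0 → sum = 2.04441
V_2 = 2.04441 / l_2 = 2.04441 / 0.576 = 3.549323… → 3.55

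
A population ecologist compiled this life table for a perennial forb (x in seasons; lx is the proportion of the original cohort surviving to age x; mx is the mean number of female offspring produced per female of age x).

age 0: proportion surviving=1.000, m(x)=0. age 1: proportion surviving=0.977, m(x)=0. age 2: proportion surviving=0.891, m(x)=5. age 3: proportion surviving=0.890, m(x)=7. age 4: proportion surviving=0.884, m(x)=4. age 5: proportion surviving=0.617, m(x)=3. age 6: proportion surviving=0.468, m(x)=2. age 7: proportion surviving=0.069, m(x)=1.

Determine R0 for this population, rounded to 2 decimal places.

lx·mx by age: 0, 0, 4.455, 6.23, 3.536, 1.851, 0.936, 0.069
R0 = Σ lx·mx = 17.077 → 17.08

17.08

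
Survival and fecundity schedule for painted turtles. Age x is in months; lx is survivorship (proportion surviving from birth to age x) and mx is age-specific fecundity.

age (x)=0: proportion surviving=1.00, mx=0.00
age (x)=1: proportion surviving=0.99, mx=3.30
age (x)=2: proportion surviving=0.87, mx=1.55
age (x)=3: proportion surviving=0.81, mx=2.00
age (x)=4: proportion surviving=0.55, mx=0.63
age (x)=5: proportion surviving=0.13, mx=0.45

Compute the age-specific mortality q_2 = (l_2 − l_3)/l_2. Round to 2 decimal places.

q_2 = (l_2 − l_3) / l_2 = (0.87 − 0.81) / 0.87
     = 0.06 / 0.87 = 0.068966… → 0.07

0.07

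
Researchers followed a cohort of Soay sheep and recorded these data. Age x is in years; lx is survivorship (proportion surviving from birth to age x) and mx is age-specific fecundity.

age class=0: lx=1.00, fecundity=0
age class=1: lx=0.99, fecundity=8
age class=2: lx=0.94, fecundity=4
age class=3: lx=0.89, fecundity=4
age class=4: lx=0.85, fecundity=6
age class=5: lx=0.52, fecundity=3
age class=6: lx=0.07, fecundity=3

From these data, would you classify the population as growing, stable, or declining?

R0 = Σ lx·mx = 0 + 7.92 + 3.76 + 3.56 + 5.1 + 1.56 + 0.21 = 22.11
R0 > 1, so the population is growing.

growing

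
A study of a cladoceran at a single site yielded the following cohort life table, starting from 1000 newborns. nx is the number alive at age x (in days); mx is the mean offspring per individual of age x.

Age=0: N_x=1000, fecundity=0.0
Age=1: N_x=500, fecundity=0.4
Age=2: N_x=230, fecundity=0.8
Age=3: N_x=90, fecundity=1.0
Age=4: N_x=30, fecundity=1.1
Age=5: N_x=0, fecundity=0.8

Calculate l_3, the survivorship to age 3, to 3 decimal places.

l_3 = n_3/n_0 = 90/1000 = 0.09 → 0.090

0.090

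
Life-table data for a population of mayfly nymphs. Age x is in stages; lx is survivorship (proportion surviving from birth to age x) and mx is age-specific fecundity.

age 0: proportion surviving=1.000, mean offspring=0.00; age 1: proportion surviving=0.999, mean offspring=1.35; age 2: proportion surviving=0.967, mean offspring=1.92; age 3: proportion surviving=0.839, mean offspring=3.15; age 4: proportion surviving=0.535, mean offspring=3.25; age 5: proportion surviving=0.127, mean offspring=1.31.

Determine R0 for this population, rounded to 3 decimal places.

lx·mx by age: 0, 1.34865, 1.85664, 2.64285, 1.73875, 0.16637
R0 = Σ lx·mx = 7.75326 → 7.753

7.753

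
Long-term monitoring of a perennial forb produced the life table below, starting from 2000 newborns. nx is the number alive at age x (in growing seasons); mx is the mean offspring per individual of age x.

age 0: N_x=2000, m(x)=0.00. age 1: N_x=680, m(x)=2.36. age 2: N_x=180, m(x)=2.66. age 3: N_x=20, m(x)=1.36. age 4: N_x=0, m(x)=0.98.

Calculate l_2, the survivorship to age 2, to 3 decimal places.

l_2 = n_2/n_0 = 180/2000 = 0.09 → 0.090

0.090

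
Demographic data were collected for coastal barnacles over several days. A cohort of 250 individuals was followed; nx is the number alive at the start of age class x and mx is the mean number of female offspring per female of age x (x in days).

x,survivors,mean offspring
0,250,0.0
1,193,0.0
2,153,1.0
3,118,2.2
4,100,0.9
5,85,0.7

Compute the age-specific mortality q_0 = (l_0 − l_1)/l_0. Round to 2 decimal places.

lx = nx/n0 = nx/250: 1, 0.772, 0.612, 0.472, 0.4, 0.34
q_0 = (l_0 − l_1) / l_0 = (1 − 0.772) / 1
     = 0.228 / 1 = 0.228 → 0.23

0.23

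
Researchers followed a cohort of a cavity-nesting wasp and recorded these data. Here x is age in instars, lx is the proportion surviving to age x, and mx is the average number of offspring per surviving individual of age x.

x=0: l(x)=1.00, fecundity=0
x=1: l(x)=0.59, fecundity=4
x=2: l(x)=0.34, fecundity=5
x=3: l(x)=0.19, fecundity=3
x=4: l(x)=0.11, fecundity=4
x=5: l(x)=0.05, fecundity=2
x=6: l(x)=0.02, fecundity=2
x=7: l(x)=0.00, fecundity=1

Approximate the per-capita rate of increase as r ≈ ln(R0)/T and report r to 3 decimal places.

0.863

R0 = Σ lx·mx = 0 + 2.36 + 1.7 + 0.57 + 0.44 + 0.1 + 0.04 + 0 = 5.21
Σ x·lx·mx = 9.97; T = 9.97/5.21 = 1.91363…
r ≈ ln(R0)/T = ln(5.21)/1.91363… = 0.86254… → 0.863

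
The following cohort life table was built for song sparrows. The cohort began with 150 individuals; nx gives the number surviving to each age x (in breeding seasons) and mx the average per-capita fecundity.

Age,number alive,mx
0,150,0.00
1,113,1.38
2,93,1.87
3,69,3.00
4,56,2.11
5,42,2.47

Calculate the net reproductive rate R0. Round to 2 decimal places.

lx = nx/n0 = nx/150: 1, 0.75333…, 0.62, 0.46, 0.37333…, 0.28
lx·mx by age: 0, 1.0396…, 1.1594, 1.38, 0.787733…, 0.6916
R0 = Σ lx·mx = 5.058333… → 5.06

5.06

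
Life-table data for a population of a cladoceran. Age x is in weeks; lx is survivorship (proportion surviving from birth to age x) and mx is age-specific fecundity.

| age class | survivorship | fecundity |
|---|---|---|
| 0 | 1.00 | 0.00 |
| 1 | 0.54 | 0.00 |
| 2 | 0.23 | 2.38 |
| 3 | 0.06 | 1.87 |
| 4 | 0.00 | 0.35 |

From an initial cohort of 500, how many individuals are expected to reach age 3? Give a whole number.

30

Expected survivors = N0 · l_3 = 500 × 0.06 = 30 → 30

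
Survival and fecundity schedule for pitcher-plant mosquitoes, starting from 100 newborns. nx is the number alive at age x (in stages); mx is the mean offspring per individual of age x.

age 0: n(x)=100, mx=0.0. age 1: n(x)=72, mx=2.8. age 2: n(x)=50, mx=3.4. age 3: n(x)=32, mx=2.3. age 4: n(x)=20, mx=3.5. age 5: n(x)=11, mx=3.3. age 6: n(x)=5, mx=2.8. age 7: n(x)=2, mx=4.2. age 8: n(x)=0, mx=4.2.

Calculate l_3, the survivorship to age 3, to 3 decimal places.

l_3 = n_3/n_0 = 32/100 = 0.32 → 0.320

0.320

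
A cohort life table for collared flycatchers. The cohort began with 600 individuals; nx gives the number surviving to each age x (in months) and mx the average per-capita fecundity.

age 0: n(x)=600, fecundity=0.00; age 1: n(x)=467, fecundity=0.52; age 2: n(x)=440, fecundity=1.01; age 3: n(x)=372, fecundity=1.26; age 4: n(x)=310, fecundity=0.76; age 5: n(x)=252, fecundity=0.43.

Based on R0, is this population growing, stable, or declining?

lx = nx/n0 = nx/600: 1, 0.77833…, 0.73333…, 0.62, 0.51667…, 0.42
R0 = Σ lx·mx = 0 + 0.404733… + 0.740667… + 0.7812 + 0.392667… + 0.1806 = 2.499867…
R0 > 1, so the population is growing.

growing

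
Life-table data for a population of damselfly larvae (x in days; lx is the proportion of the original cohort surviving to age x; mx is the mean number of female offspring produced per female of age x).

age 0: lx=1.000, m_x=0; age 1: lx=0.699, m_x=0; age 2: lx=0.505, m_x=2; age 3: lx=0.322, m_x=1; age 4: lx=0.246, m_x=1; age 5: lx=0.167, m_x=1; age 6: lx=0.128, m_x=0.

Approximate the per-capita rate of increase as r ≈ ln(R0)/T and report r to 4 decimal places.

0.2022

R0 = Σ lx·mx = 0 + 0 + 1.01 + 0.322 + 0.246 + 0.167 + 0 = 1.745
Σ x·lx·mx = 4.805; T = 4.805/1.745 = 2.75358…
r ≈ ln(R0)/T = ln(1.745)/2.75358… = 0.202193… → 0.2022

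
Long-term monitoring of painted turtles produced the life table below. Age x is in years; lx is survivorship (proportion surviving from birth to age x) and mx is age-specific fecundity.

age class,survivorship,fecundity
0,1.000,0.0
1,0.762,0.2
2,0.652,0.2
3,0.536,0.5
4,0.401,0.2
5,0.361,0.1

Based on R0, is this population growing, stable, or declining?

R0 = Σ lx·mx = 0 + 0.1524 + 0.1304 + 0.268 + 0.0802 + 0.0361 = 0.6671
R0 < 1, so the population is declining.

declining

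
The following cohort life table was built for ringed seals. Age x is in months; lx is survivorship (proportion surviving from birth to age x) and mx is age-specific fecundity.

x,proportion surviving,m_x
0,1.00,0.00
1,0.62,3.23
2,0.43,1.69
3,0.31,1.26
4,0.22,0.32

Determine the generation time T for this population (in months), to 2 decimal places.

1.54

lx·mx: 0, 2.0026, 0.7267, 0.3906, 0.0704 → R0 = 3.1903
x·lx·mx: 0, 2.0026, 1.4534, 1.1718, 0.2816 → Σ = 4.9094
T = 4.9094 / 3.1903 = 1.538852… → 1.54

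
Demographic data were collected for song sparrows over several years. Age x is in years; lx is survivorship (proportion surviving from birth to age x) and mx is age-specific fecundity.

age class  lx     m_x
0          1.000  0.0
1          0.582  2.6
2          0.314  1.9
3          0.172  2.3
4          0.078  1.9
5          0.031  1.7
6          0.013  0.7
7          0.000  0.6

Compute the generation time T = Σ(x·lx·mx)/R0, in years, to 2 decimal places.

1.77

lx·mx: 0, 1.5132, 0.5966, 0.3956, 0.1482, 0.0527, 0.0091, 0 → R0 = 2.7154
x·lx·mx: 0, 1.5132, 1.1932, 1.1868, 0.5928, 0.2635, 0.0546, 0 → Σ = 4.8041
T = 4.8041 / 2.7154 = 1.769205… → 1.77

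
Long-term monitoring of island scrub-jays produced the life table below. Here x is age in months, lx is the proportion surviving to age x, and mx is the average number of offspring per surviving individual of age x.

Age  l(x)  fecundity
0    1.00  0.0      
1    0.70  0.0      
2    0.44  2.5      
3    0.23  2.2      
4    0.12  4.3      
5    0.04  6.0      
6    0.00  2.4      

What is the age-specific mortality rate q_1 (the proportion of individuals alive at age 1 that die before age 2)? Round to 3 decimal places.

q_1 = (l_1 − l_2) / l_1 = (0.7 − 0.44) / 0.7
     = 0.26 / 0.7 = 0.371429… → 0.371

0.371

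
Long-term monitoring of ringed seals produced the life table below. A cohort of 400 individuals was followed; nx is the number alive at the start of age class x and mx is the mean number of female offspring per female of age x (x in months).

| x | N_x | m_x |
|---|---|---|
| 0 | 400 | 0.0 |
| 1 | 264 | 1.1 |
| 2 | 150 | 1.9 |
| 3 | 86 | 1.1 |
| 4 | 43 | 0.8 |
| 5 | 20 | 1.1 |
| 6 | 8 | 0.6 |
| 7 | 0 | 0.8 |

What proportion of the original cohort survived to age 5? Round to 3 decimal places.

0.050

l_5 = n_5/n_0 = 20/400 = 0.05 → 0.050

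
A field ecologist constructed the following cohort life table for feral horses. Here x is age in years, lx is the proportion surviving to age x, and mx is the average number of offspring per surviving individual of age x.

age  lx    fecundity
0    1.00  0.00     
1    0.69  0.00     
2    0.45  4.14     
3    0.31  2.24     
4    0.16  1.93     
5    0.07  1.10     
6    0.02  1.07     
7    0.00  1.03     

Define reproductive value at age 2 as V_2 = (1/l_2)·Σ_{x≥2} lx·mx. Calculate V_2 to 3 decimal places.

lx·mx for x ≥ 2: 1.863, 0.6944, 0.3088, 0.077, 0.0214, 0 → sum = 2.9646
V_2 = 2.9646 / l_2 = 2.9646 / 0.45 = 6.588 → 6.588

6.588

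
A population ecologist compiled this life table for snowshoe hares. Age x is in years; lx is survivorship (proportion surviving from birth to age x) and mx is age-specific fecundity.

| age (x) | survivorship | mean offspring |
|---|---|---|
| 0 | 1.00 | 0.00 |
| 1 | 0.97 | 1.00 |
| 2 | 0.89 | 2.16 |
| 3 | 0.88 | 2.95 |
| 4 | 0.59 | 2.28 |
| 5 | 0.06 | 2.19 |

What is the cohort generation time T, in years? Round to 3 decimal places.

2.676

lx·mx: 0, 0.97, 1.9224, 2.596, 1.3452, 0.1314 → R0 = 6.965
x·lx·mx: 0, 0.97, 3.8448, 7.788, 5.3808, 0.657 → Σ = 18.6406
T = 18.6406 / 6.965 = 2.676324… → 2.676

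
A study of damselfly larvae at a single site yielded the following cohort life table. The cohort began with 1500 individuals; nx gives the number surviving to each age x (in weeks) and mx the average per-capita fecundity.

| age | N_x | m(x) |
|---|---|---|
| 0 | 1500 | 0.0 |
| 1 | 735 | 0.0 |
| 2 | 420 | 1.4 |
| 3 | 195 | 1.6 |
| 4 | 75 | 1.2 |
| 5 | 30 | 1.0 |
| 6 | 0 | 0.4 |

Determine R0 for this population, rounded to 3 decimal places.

lx = nx/n0 = nx/1500: 1, 0.49, 0.28, 0.13, 0.05, 0.02, 0
lx·mx by age: 0, 0, 0.392, 0.208, 0.06, 0.02, 0
R0 = Σ lx·mx = 0.68 → 0.680

0.680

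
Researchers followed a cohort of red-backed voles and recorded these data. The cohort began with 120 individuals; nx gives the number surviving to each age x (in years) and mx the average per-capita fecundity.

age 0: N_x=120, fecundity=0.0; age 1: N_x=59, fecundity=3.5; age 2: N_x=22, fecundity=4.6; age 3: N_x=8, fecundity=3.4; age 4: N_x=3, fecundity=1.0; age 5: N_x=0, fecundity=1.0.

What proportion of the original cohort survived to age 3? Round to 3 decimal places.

l_3 = n_3/n_0 = 8/120 = 0.066667… → 0.067

0.067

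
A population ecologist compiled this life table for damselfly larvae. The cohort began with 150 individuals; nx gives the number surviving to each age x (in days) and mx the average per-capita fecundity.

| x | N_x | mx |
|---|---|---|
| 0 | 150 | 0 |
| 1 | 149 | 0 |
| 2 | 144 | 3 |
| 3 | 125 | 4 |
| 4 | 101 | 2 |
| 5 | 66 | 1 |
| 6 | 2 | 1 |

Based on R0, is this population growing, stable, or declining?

growing

lx = nx/n0 = nx/150: 1, 0.99333…, 0.96, 0.83333…, 0.67333…, 0.44, 0.01333…
R0 = Σ lx·mx = 0 + 0 + 2.88 + 3.333333… + 1.346667… + 0.44 + 0.013333… = 8.013333…
R0 > 1, so the population is growing.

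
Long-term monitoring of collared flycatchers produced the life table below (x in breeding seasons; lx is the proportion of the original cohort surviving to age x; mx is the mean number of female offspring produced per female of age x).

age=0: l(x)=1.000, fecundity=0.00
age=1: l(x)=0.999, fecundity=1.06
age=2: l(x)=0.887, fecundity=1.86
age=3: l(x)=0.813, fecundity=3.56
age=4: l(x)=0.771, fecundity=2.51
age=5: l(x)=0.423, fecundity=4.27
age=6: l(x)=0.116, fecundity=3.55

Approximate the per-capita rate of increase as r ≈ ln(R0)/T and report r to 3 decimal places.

R0 = Σ lx·mx = 0 + 1.05894 + 1.64982 + 2.89428 + 1.93521 + 1.80621 + 0.4118 = 9.75626
Σ x·lx·mx = 32.28411; T = 32.28411/9.75626 = 3.30907…
r ≈ ln(R0)/T = ln(9.75626)/3.30907… = 0.68838… → 0.688

0.688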